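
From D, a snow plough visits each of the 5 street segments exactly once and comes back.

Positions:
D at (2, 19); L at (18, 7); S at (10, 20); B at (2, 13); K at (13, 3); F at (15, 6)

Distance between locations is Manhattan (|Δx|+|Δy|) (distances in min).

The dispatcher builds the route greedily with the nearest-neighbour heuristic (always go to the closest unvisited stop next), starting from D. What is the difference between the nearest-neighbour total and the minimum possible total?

Excess over optimum: 14 min.

From D: B=6, S=9, F=26, K=27, L=28 → choose B (6).
From B: S=15, F=20, K=21, L=22 → choose S (15).
From S: F=19, K=20, L=21 → choose F (19).
From F: L=4, K=5 → choose L (4).
From L: K=9 → choose K (9).
NN route D → B → S → F → L → K → D costs 80.
Optimal: D → S → L → F → K → B → D costs 66 (by enumerating all 60 distinct tours).
Excess = 80 − 66 = 14.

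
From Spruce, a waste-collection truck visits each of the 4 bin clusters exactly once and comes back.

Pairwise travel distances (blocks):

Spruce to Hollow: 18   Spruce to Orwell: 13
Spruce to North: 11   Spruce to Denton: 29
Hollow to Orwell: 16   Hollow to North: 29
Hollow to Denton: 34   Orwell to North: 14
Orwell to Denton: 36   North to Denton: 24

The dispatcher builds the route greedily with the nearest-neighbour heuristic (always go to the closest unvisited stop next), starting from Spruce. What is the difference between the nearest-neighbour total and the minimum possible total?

From Spruce: North=11, Orwell=13, Hollow=18, Denton=29 → choose North (11).
From North: Orwell=14, Denton=24, Hollow=29 → choose Orwell (14).
From Orwell: Hollow=16, Denton=36 → choose Hollow (16).
From Hollow: Denton=34 → choose Denton (34).
NN route Spruce → North → Orwell → Hollow → Denton → Spruce costs 104.
Optimal: Spruce → Orwell → Hollow → Denton → North → Spruce costs 98 (by enumerating all 12 distinct tours).
Excess = 104 − 98 = 6.

The nearest-neighbour route is 6 blocks longer than optimal.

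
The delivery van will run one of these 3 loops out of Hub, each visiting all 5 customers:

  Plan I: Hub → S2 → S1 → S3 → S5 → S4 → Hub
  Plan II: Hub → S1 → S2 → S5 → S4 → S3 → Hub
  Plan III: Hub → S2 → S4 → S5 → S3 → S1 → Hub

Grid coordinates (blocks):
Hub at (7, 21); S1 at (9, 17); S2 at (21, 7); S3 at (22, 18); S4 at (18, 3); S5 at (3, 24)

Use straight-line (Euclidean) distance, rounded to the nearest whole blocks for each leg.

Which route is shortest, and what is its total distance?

Shortest is Plan III, total 88 blocks.

Plan I: 20 + 16 + 13 + 20 + 26 + 21 = 116
Plan II: 4 + 16 + 25 + 26 + 16 + 15 = 102
Plan III: 20 + 5 + 26 + 20 + 13 + 4 = 88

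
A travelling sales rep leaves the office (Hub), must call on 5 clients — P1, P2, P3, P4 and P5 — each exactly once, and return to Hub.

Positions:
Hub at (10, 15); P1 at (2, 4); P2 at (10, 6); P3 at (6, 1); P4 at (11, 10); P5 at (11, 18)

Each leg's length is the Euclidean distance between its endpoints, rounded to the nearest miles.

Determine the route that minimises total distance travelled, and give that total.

Hub - P1 - P2 - P3 - P4 - P5 - Hub: 14+8+6+10+8+3 = 49
Hub - P1 - P2 - P3 - P5 - P4 - Hub: 14+8+6+18+8+5 = 59
Hub - P1 - P2 - P4 - P3 - P5 - Hub: 14+8+4+10+18+3 = 57
Hub - P1 - P2 - P4 - P5 - P3 - Hub: 14+8+4+8+18+15 = 67
Hub - P1 - P2 - P5 - P3 - P4 - Hub: 14+8+12+18+10+5 = 67
Hub - P1 - P2 - P5 - P4 - P3 - Hub: 14+8+12+8+10+15 = 67
Hub - P1 - P3 - P2 - P4 - P5 - Hub: 14+5+6+4+8+3 = 40
Hub - P1 - P3 - P2 - P5 - P4 - Hub: 14+5+6+12+8+5 = 50
Hub - P1 - P3 - P4 - P2 - P5 - Hub: 14+5+10+4+12+3 = 48
Hub - P1 - P3 - P4 - P5 - P2 - Hub: 14+5+10+8+12+9 = 58
Hub - P1 - P3 - P5 - P2 - P4 - Hub: 14+5+18+12+4+5 = 58
Hub - P1 - P3 - P5 - P4 - P2 - Hub: 14+5+18+8+4+9 = 58
Hub - P1 - P4 - P2 - P3 - P5 - Hub: 14+11+4+6+18+3 = 56
Hub - P1 - P4 - P2 - P5 - P3 - Hub: 14+11+4+12+18+15 = 74
… (46 more)
The minimum is 40.
One optimal route: Hub → P1 → P3 → P2 → P4 → P5 → Hub (or its reverse).

Minimum total distance: 40 miles.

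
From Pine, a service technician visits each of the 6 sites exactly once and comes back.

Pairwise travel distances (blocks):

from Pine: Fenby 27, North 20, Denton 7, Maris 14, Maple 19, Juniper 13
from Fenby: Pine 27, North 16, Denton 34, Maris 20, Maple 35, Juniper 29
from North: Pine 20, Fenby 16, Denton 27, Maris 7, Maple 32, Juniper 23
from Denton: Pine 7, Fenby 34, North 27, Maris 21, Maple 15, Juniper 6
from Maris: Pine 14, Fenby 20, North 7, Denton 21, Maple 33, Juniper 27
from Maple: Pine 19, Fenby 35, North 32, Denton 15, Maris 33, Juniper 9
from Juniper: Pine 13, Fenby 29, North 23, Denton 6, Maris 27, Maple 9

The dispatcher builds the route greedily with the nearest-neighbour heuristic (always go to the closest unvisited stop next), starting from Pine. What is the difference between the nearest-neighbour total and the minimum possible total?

Excess over optimum: 14 blocks.

Pine: Denton=7, Juniper=13, Maris=14, Maple=19, North=20, Fenby=27 ⇒ Denton
Denton: Juniper=6, Maple=15, Maris=21, North=27, Fenby=34 ⇒ Juniper
Juniper: Maple=9, North=23, Maris=27, Fenby=29 ⇒ Maple
Maple: North=32, Maris=33, Fenby=35 ⇒ North
North: Maris=7, Fenby=16 ⇒ Maris
Maris: Fenby=20 ⇒ Fenby
NN route Pine → Denton → Juniper → Maple → North → Maris → Fenby → Pine costs 108.
Optimal: Pine → Denton → Juniper → Maple → Fenby → North → Maris → Pine costs 94 (by enumerating all 360 distinct tours).
Excess = 108 − 94 = 14.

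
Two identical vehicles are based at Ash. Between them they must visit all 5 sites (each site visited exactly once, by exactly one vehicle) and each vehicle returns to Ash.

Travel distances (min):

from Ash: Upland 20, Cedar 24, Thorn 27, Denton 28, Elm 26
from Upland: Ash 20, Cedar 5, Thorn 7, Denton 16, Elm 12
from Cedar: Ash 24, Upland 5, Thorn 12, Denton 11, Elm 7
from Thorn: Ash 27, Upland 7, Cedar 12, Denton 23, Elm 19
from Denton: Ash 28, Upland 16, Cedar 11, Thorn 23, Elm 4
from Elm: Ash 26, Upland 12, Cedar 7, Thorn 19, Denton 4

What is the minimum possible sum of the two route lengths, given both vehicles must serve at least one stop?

Try each way of splitting the stops between the two vehicles (each non-empty) and, for each split, find the best tour for each vehicle:
  {Upland} + {Cedar, Thorn, Denton, Elm}: 40 + 78 = 118
  {Cedar} + {Upland, Thorn, Denton, Elm}: 48 + 78 = 126
  {Upland, Cedar} + {Thorn, Denton, Elm}: 49 + 78 = 127
  {Thorn} + {Upland, Cedar, Denton, Elm}: 54 + 64 = 118
  {Upland, Thorn} + {Cedar, Denton, Elm}: 54 + 63 = 117
  {Cedar, Thorn} + {Upland, Denton, Elm}: 63 + 64 = 127
  … (15 splits in total)
Best: vehicle 1 Ash → Upland → Thorn → Ash = 54; vehicle 2 Ash → Cedar → Elm → Denton → Ash = 63; combined 117.

Minimum combined distance: 117 min.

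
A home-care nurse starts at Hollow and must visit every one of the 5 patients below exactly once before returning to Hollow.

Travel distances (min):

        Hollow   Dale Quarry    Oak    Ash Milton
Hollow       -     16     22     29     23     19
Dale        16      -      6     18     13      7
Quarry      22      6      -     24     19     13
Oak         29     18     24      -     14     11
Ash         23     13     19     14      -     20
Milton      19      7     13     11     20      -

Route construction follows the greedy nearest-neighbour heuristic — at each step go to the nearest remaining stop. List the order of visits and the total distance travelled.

Total distance 83 min via the nearest-neighbour route Hollow → Dale → Quarry → Milton → Oak → Ash → Hollow.

At Hollow the remaining stops are Dale 16, Milton 19, Quarry 22, Ash 23, Oak 29; go to Dale.
At Dale the remaining stops are Quarry 6, Milton 7, Ash 13, Oak 18; go to Quarry.
At Quarry the remaining stops are Milton 13, Ash 19, Oak 24; go to Milton.
At Milton the remaining stops are Oak 11, Ash 20; go to Oak.
At Oak the remaining stops are Ash 14; go to Ash.
Return Ash→Hollow: 23.
Total = 16 + 6 + 13 + 11 + 14 + 23 = 83.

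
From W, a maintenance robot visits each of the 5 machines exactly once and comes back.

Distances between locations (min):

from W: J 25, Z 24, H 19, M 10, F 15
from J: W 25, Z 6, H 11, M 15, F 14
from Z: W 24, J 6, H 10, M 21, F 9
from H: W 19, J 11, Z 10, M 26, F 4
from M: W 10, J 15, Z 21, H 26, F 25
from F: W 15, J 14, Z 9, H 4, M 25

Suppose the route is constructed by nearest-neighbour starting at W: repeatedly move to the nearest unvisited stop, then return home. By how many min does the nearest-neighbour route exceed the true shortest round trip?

3 min longer than the optimal tour.

From W: M=10, F=15, H=19, Z=24, J=25 → choose M (10).
From M: J=15, Z=21, F=25, H=26 → choose J (15).
From J: Z=6, H=11, F=14 → choose Z (6).
From Z: F=9, H=10 → choose F (9).
From F: H=4 → choose H (4).
NN route W → M → J → Z → F → H → W costs 63.
Optimal: W → M → J → Z → H → F → W costs 60 (by enumerating all 60 distinct tours).
Excess = 63 − 60 = 3.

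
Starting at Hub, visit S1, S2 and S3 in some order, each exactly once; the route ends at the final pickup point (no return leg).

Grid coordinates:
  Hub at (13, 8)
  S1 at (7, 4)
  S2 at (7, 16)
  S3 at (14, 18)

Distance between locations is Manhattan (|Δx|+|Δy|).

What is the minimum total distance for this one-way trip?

Minimum one-way distance = 31.

There are 3! = 6 possible orderings.
Hub→S1→S2→S3: 10+12+9 = 31
Hub→S1→S3→S2: 10+21+9 = 40
Hub→S2→S1→S3: 14+12+21 = 47
Hub→S2→S3→S1: 14+9+21 = 44
Hub→S3→S1→S2: 11+21+12 = 44
Hub→S3→S2→S1: 11+9+12 = 32
The minimum is 31.
One shortest path: Hub → S1 → S2 → S3.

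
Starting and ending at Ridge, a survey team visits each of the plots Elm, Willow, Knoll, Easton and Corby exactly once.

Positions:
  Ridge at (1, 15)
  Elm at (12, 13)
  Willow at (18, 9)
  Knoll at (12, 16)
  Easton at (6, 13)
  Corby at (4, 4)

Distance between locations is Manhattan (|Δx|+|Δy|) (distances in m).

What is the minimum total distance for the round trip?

There are 60 distinct closed tours to check (reversals are equivalent).
Ridge - Elm - Willow - Knoll - Easton - Corby - Ridge: 13+10+13+9+11+14 = 70
Ridge - Elm - Willow - Knoll - Corby - Easton - Ridge: 13+10+13+20+11+7 = 74
Ridge - Elm - Willow - Easton - Knoll - Corby - Ridge: 13+10+16+9+20+14 = 82
Ridge - Elm - Willow - Easton - Corby - Knoll - Ridge: 13+10+16+11+20+12 = 82
Ridge - Elm - Willow - Corby - Knoll - Easton - Ridge: 13+10+19+20+9+7 = 78
Ridge - Elm - Willow - Corby - Easton - Knoll - Ridge: 13+10+19+11+9+12 = 74
Ridge - Elm - Knoll - Willow - Easton - Corby - Ridge: 13+3+13+16+11+14 = 70
Ridge - Elm - Knoll - Willow - Corby - Easton - Ridge: 13+3+13+19+11+7 = 66
Ridge - Elm - Knoll - Easton - Willow - Corby - Ridge: 13+3+9+16+19+14 = 74
Ridge - Elm - Knoll - Easton - Corby - Willow - Ridge: 13+3+9+11+19+23 = 78
Ridge - Elm - Knoll - Corby - Willow - Easton - Ridge: 13+3+20+19+16+7 = 78
Ridge - Elm - Knoll - Corby - Easton - Willow - Ridge: 13+3+20+11+16+23 = 86
Ridge - Elm - Easton - Willow - Knoll - Corby - Ridge: 13+6+16+13+20+14 = 82
Ridge - Elm - Easton - Willow - Corby - Knoll - Ridge: 13+6+16+19+20+12 = 86
… (46 more)
Ridge - Knoll - Elm - Willow - Corby - Easton - Ridge: 12+3+10+19+11+7 = 62  ← best
The minimum is 62.
One optimal route: Ridge → Knoll → Elm → Willow → Corby → Easton → Ridge (or its reverse).

Minimum total distance: 62 m.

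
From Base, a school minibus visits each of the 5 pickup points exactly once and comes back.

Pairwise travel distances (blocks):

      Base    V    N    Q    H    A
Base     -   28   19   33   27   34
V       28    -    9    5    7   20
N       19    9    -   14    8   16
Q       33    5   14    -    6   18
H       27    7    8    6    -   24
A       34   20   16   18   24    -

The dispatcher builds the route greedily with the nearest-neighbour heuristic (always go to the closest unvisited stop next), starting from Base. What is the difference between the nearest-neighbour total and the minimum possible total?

Base: N=19, H=27, V=28, Q=33, A=34 ⇒ N
N: H=8, V=9, Q=14, A=16 ⇒ H
H: Q=6, V=7, A=24 ⇒ Q
Q: V=5, A=18 ⇒ V
V: A=20 ⇒ A
NN route Base → N → H → Q → V → A → Base costs 92.
Optimal: Base → N → H → V → Q → A → Base costs 91 (by enumerating all 60 distinct tours).
Excess = 92 − 91 = 1.

Excess over optimum: 1 blocks.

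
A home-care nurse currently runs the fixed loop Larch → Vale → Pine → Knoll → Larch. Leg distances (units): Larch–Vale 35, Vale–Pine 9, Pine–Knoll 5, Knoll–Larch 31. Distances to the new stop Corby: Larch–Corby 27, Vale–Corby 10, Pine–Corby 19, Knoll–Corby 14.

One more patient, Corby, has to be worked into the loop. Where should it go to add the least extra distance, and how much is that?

Insertion cost between consecutive stops i–j is d(i,Corby) + d(Corby,j) − d(i,j):
  between Larch and Vale: 27 + 10 − 35 = 2
  between Vale and Pine: 10 + 19 − 9 = 20
  between Pine and Knoll: 19 + 14 − 5 = 28
  between Knoll and Larch: 14 + 27 − 31 = 10
Cheapest insertion is between Larch and Vale, adding 2.
New total = 80 + 2 = 82.

+2 — insert Corby between Larch and Vale.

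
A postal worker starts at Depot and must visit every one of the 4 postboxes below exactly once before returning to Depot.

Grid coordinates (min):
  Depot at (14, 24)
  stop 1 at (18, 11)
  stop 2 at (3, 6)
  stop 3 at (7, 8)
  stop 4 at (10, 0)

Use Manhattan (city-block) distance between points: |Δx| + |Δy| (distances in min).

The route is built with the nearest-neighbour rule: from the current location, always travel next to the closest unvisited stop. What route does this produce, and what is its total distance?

Depot → [stop 1:17 / stop 3:23 / stop 4:28 / stop 2:29] → stop 1 (17)
stop 1 → [stop 3:14 / stop 4:19 / stop 2:20] → stop 3 (14)
stop 3 → [stop 2:6 / stop 4:11] → stop 2 (6)
stop 2 → [stop 4:13] → stop 4 (13)
Return stop 4→Depot: 28.
Total = 17 + 14 + 6 + 13 + 28 = 78.

78 min along Depot → stop 1 → stop 3 → stop 2 → stop 4 → Depot.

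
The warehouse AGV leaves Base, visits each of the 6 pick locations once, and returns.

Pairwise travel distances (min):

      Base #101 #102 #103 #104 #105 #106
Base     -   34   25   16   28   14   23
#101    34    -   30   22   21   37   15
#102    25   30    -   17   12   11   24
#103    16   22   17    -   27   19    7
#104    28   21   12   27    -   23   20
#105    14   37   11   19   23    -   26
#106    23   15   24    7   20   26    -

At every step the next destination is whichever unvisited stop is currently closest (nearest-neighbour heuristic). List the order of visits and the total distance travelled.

Base → [#105:14 / #103:16 / #106:23 / #102:25 / #104:28 / #101:34] → #105 (14)
#105 → [#102:11 / #103:19 / #104:23 / #106:26 / #101:37] → #102 (11)
#102 → [#104:12 / #103:17 / #106:24 / #101:30] → #104 (12)
#104 → [#106:20 / #101:21 / #103:27] → #106 (20)
#106 → [#103:7 / #101:15] → #103 (7)
#103 → [#101:22] → #101 (22)
Return #101→Base: 34.
Total = 14 + 11 + 12 + 20 + 7 + 22 + 34 = 120.

Nearest-neighbour total = 120 min; route Base → #105 → #102 → #104 → #106 → #103 → #101 → Base.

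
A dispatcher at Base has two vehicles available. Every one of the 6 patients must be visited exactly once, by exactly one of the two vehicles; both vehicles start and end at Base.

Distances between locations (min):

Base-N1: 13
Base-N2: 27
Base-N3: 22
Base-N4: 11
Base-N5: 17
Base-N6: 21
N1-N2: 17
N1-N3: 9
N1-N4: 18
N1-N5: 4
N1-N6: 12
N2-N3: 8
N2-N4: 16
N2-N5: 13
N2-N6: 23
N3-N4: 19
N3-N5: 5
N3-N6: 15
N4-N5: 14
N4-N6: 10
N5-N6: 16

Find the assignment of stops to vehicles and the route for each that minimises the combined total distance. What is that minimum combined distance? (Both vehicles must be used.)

Try each way of splitting the stops between the two vehicles (each non-empty) and, for each split, find the best tour for each vehicle:
  {N1} + {N2, N3, N4, N5, N6}: 26 + 74 = 100
  {N2} + {N1, N3, N4, N5, N6}: 54 + 58 = 112
  {N1, N2} + {N3, N4, N5, N6}: 57 + 58 = 115
  {N3} + {N1, N2, N4, N5, N6}: 44 + 74 = 118
  {N1, N3} + {N2, N4, N5, N6}: 44 + 74 = 118
  {N2, N3} + {N1, N4, N5, N6}: 57 + 54 = 111
  … (31 splits in total)
  {N4} + {N1, N2, N3, N5, N6}: 22 + 74 = 96  ← best
Best: vehicle 1 Base → N4 → Base = 22; vehicle 2 Base → N1 → N5 → N2 → N3 → N6 → Base = 74; combined 96.

Minimum combined distance: 96 min.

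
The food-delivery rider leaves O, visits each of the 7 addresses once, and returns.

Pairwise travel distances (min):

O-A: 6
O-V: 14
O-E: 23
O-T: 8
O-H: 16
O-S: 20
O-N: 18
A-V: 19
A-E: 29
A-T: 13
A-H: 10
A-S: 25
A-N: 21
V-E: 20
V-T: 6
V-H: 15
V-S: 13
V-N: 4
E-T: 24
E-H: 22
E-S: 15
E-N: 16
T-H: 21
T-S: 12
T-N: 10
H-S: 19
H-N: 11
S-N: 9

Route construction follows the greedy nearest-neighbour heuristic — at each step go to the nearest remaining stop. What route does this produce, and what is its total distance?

O → [A:6 / T:8 / V:14 / H:16 / N:18 / S:20 / E:23] → A (6)
A → [H:10 / T:13 / V:19 / N:21 / S:25 / E:29] → H (10)
H → [N:11 / V:15 / S:19 / T:21 / E:22] → N (11)
N → [V:4 / S:9 / T:10 / E:16] → V (4)
V → [T:6 / S:13 / E:20] → T (6)
T → [S:12 / E:24] → S (12)
S → [E:15] → E (15)
Return E→O: 23.
Total = 6 + 10 + 11 + 4 + 6 + 12 + 15 + 23 = 87.

Total distance 87 min via the nearest-neighbour route O → A → H → N → V → T → S → E → O.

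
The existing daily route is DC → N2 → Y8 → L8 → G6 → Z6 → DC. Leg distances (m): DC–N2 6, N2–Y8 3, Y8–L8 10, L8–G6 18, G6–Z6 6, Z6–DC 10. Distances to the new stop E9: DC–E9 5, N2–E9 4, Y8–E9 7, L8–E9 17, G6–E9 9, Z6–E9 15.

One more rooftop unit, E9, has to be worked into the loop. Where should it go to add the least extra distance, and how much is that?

+3 m — insert E9 between DC and N2.

Insertion cost between consecutive stops i–j is d(i,E9) + d(E9,j) − d(i,j):
  between DC and N2: 5 + 4 − 6 = 3
  between N2 and Y8: 4 + 7 − 3 = 8
  between Y8 and L8: 7 + 17 − 10 = 14
  between L8 and G6: 17 + 9 − 18 = 8
  between G6 and Z6: 9 + 15 − 6 = 18
  between Z6 and DC: 15 + 5 − 10 = 10
Cheapest insertion is between DC and N2, adding 3.
New total = 53 + 3 = 56.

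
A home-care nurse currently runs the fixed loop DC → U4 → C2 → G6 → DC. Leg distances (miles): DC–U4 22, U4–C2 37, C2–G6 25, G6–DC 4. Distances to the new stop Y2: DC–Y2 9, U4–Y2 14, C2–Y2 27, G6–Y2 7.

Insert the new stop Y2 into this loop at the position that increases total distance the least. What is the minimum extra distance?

+1 miles — insert Y2 between DC and U4.

Insertion cost between consecutive stops i–j is d(i,Y2) + d(Y2,j) − d(i,j):
  between DC and U4: 9 + 14 − 22 = 1
  between U4 and C2: 14 + 27 − 37 = 4
  between C2 and G6: 27 + 7 − 25 = 9
  between G6 and DC: 7 + 9 − 4 = 12
Cheapest insertion is between DC and U4, adding 1.
New total = 88 + 1 = 89.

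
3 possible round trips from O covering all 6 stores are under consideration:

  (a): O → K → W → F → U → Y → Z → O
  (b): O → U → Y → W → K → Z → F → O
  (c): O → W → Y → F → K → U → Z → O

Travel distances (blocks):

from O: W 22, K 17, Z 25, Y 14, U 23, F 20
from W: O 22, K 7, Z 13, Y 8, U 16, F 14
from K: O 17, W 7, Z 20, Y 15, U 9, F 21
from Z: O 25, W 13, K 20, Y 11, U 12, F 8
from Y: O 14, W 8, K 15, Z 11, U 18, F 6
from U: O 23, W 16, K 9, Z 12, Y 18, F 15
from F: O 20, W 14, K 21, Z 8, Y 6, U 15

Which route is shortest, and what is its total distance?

103 blocks — (c) is the shortest.

(a): 17 + 7 + 14 + 15 + 18 + 11 + 25 = 107
(b): 23 + 18 + 8 + 7 + 20 + 8 + 20 = 104
(c): 22 + 8 + 6 + 21 + 9 + 12 + 25 = 103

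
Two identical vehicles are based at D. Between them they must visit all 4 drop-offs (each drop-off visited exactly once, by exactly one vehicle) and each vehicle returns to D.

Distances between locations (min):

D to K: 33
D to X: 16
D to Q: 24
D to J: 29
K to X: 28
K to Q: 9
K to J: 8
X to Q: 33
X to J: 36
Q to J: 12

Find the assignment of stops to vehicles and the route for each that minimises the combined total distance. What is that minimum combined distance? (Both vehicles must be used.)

Try each way of splitting the stops between the two vehicles (each non-empty) and, for each split, find the best tour for each vehicle:
  {K} + {X, Q, J}: 66 + 88 = 154
  {X} + {K, Q, J}: 32 + 70 = 102
  {K, X} + {Q, J}: 77 + 65 = 142
  {Q} + {K, X, J}: 48 + 81 = 129
  {K, Q} + {X, J}: 66 + 81 = 147
  {X, Q} + {K, J}: 73 + 70 = 143
  … (7 splits in total)
Best: vehicle 1 D → X → D = 32; vehicle 2 D → Q → K → J → D = 70; combined 102.

102 min — the smallest possible combined total.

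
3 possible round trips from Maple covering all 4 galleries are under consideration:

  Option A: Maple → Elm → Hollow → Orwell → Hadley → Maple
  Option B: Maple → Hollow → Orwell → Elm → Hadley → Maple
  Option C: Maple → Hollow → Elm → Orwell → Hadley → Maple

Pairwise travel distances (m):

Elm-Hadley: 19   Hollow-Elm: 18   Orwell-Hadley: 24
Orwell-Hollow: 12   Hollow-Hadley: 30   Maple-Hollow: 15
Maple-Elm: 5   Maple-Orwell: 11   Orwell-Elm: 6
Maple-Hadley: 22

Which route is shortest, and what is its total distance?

Shortest is Option B, total 74 m.

Option A: 5 + 18 + 12 + 24 + 22 = 81
Option B: 15 + 12 + 6 + 19 + 22 = 74
Option C: 15 + 18 + 6 + 24 + 22 = 85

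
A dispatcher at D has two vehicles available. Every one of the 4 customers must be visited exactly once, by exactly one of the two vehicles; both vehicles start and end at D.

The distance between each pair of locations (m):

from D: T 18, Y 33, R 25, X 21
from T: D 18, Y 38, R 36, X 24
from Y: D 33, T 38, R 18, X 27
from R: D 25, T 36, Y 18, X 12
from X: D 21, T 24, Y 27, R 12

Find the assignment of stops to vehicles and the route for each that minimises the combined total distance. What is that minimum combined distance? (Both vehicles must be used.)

Check every non-empty split of the stops between the two vehicles; for each half take its own optimal tour:
  {T} + {Y, R, X}: 36 + 84 = 120
  {Y} + {T, R, X}: 66 + 79 = 145
  {T, Y} + {R, X}: 89 + 58 = 147
  {R} + {T, Y, X}: 50 + 102 = 152
  {T, R} + {Y, X}: 79 + 81 = 160
  {Y, R} + {T, X}: 76 + 63 = 139
  … (7 splits in total)
Best: vehicle 1 D → T → D = 36; vehicle 2 D → Y → R → X → D = 84; combined 120.

Minimum combined distance: 120 m.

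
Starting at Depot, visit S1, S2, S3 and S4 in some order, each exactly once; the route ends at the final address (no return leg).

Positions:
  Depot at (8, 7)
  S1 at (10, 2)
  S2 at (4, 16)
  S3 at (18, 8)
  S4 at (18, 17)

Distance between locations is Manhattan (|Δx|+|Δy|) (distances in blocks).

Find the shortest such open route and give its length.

There are 4! = 24 possible orderings.
Depot - S1 - S2 - S3 - S4: 7+20+22+9 = 58
Depot - S1 - S2 - S4 - S3: 7+20+15+9 = 51
Depot - S1 - S3 - S2 - S4: 7+14+22+15 = 58
Depot - S1 - S3 - S4 - S2: 7+14+9+15 = 45
Depot - S1 - S4 - S2 - S3: 7+23+15+22 = 67
Depot - S1 - S4 - S3 - S2: 7+23+9+22 = 61
Depot - S2 - S1 - S3 - S4: 13+20+14+9 = 56
Depot - S2 - S1 - S4 - S3: 13+20+23+9 = 65
Depot - S2 - S3 - S1 - S4: 13+22+14+23 = 72
Depot - S2 - S3 - S4 - S1: 13+22+9+23 = 67
Depot - S2 - S4 - S1 - S3: 13+15+23+14 = 65
Depot - S2 - S4 - S3 - S1: 13+15+9+14 = 51
Depot - S3 - S1 - S2 - S4: 11+14+20+15 = 60
Depot - S3 - S1 - S4 - S2: 11+14+23+15 = 63
… (10 more)
The minimum is 45.
One shortest path: Depot → S1 → S3 → S4 → S2.

45 blocks — the minimum one-way total.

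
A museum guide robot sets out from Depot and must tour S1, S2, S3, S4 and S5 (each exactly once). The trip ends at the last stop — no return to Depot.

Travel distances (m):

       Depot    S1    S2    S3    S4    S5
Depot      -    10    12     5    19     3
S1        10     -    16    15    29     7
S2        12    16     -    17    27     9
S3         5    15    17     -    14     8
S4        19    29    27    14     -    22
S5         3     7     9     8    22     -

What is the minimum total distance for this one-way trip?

57 m — the minimum one-way total.

There are 5! = 120 possible orderings.
Depot - S1 - S2 - S3 - S4 - S5: 10+16+17+14+22 = 79
Depot - S1 - S2 - S3 - S5 - S4: 10+16+17+8+22 = 73
Depot - S1 - S2 - S4 - S3 - S5: 10+16+27+14+8 = 75
Depot - S1 - S2 - S4 - S5 - S3: 10+16+27+22+8 = 83
Depot - S1 - S2 - S5 - S3 - S4: 10+16+9+8+14 = 57
Depot - S1 - S2 - S5 - S4 - S3: 10+16+9+22+14 = 71
Depot - S1 - S3 - S2 - S4 - S5: 10+15+17+27+22 = 91
Depot - S1 - S3 - S2 - S5 - S4: 10+15+17+9+22 = 73
Depot - S1 - S3 - S4 - S2 - S5: 10+15+14+27+9 = 75
Depot - S1 - S3 - S4 - S5 - S2: 10+15+14+22+9 = 70
Depot - S1 - S3 - S5 - S2 - S4: 10+15+8+9+27 = 69
Depot - S1 - S3 - S5 - S4 - S2: 10+15+8+22+27 = 82
Depot - S1 - S4 - S2 - S3 - S5: 10+29+27+17+8 = 91
Depot - S1 - S4 - S2 - S5 - S3: 10+29+27+9+8 = 83
… (106 more)
The minimum is 57.
One shortest path: Depot → S1 → S2 → S5 → S3 → S4.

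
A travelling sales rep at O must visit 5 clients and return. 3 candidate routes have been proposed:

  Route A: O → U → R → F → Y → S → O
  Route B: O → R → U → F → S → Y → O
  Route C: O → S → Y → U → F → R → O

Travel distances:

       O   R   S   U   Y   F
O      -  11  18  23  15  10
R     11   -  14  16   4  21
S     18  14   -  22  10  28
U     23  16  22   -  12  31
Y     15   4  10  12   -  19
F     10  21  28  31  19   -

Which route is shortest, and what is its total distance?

Shortest is Route C, total 103.

Route A: 23 + 16 + 21 + 19 + 10 + 18 = 107
Route B: 11 + 16 + 31 + 28 + 10 + 15 = 111
Route C: 18 + 10 + 12 + 31 + 21 + 11 = 103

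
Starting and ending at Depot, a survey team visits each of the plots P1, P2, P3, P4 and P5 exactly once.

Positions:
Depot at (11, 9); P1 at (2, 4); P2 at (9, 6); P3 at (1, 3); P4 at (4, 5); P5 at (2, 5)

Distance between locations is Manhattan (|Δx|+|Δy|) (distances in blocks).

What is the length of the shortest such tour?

Shortest round trip = 32 blocks.

With 5 stops there are 5!/2 = 60 distinct round trips (a route and its reverse cost the same).
Depot - P1 - P2 - P3 - P4 - P5 - Depot: 14+9+11+5+2+13 = 54
Depot - P1 - P2 - P3 - P5 - P4 - Depot: 14+9+11+3+2+11 = 50
Depot - P1 - P2 - P4 - P3 - P5 - Depot: 14+9+6+5+3+13 = 50
Depot - P1 - P2 - P4 - P5 - P3 - Depot: 14+9+6+2+3+16 = 50
Depot - P1 - P2 - P5 - P3 - P4 - Depot: 14+9+8+3+5+11 = 50
Depot - P1 - P2 - P5 - P4 - P3 - Depot: 14+9+8+2+5+16 = 54
Depot - P1 - P3 - P2 - P4 - P5 - Depot: 14+2+11+6+2+13 = 48
Depot - P1 - P3 - P2 - P5 - P4 - Depot: 14+2+11+8+2+11 = 48
Depot - P1 - P3 - P4 - P2 - P5 - Depot: 14+2+5+6+8+13 = 48
Depot - P1 - P3 - P4 - P5 - P2 - Depot: 14+2+5+2+8+5 = 36
Depot - P1 - P3 - P5 - P2 - P4 - Depot: 14+2+3+8+6+11 = 44
Depot - P1 - P3 - P5 - P4 - P2 - Depot: 14+2+3+2+6+5 = 32
Depot - P1 - P4 - P2 - P3 - P5 - Depot: 14+3+6+11+3+13 = 50
Depot - P1 - P4 - P2 - P5 - P3 - Depot: 14+3+6+8+3+16 = 50
… (46 more)
The minimum is 32.
One optimal route: Depot → P1 → P3 → P5 → P4 → P2 → Depot (or its reverse).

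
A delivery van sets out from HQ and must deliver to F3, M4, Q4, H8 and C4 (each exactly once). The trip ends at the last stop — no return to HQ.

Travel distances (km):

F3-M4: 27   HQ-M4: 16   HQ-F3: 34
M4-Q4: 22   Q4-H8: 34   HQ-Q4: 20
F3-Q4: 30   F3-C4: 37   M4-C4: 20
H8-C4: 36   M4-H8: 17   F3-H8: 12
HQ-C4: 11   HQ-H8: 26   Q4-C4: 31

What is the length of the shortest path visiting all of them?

90 km — the minimum one-way total.

There are 5! = 120 possible orderings.
HQ→F3→M4→Q4→H8→C4: 34+27+22+34+36 = 153
HQ→F3→M4→Q4→C4→H8: 34+27+22+31+36 = 150
HQ→F3→M4→H8→Q4→C4: 34+27+17+34+31 = 143
HQ→F3→M4→H8→C4→Q4: 34+27+17+36+31 = 145
HQ→F3→M4→C4→Q4→H8: 34+27+20+31+34 = 146
HQ→F3→M4→C4→H8→Q4: 34+27+20+36+34 = 151
HQ→F3→Q4→M4→H8→C4: 34+30+22+17+36 = 139
HQ→F3→Q4→M4→C4→H8: 34+30+22+20+36 = 142
HQ→F3→Q4→H8→M4→C4: 34+30+34+17+20 = 135
HQ→F3→Q4→H8→C4→M4: 34+30+34+36+20 = 154
HQ→F3→Q4→C4→M4→H8: 34+30+31+20+17 = 132
HQ→F3→Q4→C4→H8→M4: 34+30+31+36+17 = 148
HQ→F3→H8→M4→Q4→C4: 34+12+17+22+31 = 116
HQ→F3→H8→M4→C4→Q4: 34+12+17+20+31 = 114
… (106 more)
HQ→C4→M4→H8→F3→Q4: 11+20+17+12+30 = 90  ← best
The minimum is 90.
One shortest path: HQ → C4 → M4 → H8 → F3 → Q4.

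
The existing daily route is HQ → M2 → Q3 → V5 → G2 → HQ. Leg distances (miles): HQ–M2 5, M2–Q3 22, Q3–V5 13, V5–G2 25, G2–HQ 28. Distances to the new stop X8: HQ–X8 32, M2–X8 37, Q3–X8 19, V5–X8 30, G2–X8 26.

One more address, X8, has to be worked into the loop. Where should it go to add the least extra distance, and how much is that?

Insertion cost between consecutive stops i–j is d(i,X8) + d(X8,j) − d(i,j):
  between HQ and M2: 32 + 37 − 5 = 64
  between M2 and Q3: 37 + 19 − 22 = 34
  between Q3 and V5: 19 + 30 − 13 = 36
  between V5 and G2: 30 + 26 − 25 = 31
  between G2 and HQ: 26 + 32 − 28 = 30
Cheapest insertion is between G2 and HQ, adding 30.
New total = 93 + 30 = 123.

Adding 30 miles by placing X8 on the G2–HQ leg.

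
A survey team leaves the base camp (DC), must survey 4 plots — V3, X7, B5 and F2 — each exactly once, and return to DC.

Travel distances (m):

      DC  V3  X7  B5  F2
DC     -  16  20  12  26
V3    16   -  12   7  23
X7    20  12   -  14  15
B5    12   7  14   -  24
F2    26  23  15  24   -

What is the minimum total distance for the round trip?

Shortest round trip = 72 m.

DC → V3 → X7 → B5 → F2 → DC: 16+12+14+24+26 = 92
DC → V3 → X7 → F2 → B5 → DC: 16+12+15+24+12 = 79
DC → V3 → B5 → X7 → F2 → DC: 16+7+14+15+26 = 78
DC → V3 → B5 → F2 → X7 → DC: 16+7+24+15+20 = 82
DC → V3 → F2 → X7 → B5 → DC: 16+23+15+14+12 = 80
DC → V3 → F2 → B5 → X7 → DC: 16+23+24+14+20 = 97
DC → X7 → V3 → B5 → F2 → DC: 20+12+7+24+26 = 89
DC → X7 → V3 → F2 → B5 → DC: 20+12+23+24+12 = 91
DC → X7 → B5 → V3 → F2 → DC: 20+14+7+23+26 = 90
DC → X7 → F2 → V3 → B5 → DC: 20+15+23+7+12 = 77
DC → B5 → V3 → X7 → F2 → DC: 12+7+12+15+26 = 72
DC → B5 → X7 → V3 → F2 → DC: 12+14+12+23+26 = 87
The minimum is 72.
One optimal route: DC → B5 → V3 → X7 → F2 → DC (or its reverse).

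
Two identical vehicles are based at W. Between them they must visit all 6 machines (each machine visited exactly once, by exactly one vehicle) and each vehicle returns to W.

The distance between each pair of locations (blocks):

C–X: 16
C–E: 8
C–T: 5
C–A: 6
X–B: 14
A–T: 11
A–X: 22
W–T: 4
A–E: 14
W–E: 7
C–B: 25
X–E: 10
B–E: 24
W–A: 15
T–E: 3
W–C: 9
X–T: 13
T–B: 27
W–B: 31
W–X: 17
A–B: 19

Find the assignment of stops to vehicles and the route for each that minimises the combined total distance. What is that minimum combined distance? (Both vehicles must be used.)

Check every non-empty split of the stops between the two vehicles; for each half take its own optimal tour:
  {C} + {A, X, T, B, E}: 18 + 65 = 83
  {A} + {C, X, T, B, E}: 30 + 65 = 95
  {C, A} + {X, T, B, E}: 30 + 62 = 92
  {X} + {C, A, T, B, E}: 34 + 65 = 99
  {C, X} + {A, T, B, E}: 42 + 65 = 107
  {A, X} + {C, T, B, E}: 54 + 65 = 119
  … (31 splits in total)
  {T} + {C, A, X, B, E}: 8 + 65 = 73  ← best
Best: vehicle 1 W → T → W = 8; vehicle 2 W → C → A → B → X → E → W = 65; combined 73.

Minimum combined distance: 73 blocks.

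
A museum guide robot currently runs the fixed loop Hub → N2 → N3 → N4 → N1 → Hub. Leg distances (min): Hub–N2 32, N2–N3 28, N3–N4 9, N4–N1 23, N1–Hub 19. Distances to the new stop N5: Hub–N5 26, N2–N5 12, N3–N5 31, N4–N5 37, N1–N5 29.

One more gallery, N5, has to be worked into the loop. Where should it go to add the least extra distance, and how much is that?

+6 min — insert N5 between Hub and N2.

Insertion cost between consecutive stops i–j is d(i,N5) + d(N5,j) − d(i,j):
  between Hub and N2: 26 + 12 − 32 = 6
  between N2 and N3: 12 + 31 − 28 = 15
  between N3 and N4: 31 + 37 − 9 = 59
  between N4 and N1: 37 + 29 − 23 = 43
  between N1 and Hub: 29 + 26 − 19 = 36
Cheapest insertion is between Hub and N2, adding 6.
New total = 111 + 6 = 117.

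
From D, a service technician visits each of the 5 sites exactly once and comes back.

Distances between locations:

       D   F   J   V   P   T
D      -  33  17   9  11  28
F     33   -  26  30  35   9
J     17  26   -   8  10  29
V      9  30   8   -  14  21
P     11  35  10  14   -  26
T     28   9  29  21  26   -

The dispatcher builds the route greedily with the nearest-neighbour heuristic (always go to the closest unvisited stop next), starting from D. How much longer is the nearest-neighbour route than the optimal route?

From D: V=9, P=11, J=17, T=28, F=33 → choose V (9).
From V: J=8, P=14, T=21, F=30 → choose J (8).
From J: P=10, F=26, T=29 → choose P (10).
From P: T=26, F=35 → choose T (26).
From T: F=9 → choose F (9).
NN route D → V → J → P → T → F → D costs 95.
Optimal: D → V → T → F → J → P → D costs 86 (by enumerating all 60 distinct tours).
Excess = 95 − 86 = 9.

Excess over optimum: 9.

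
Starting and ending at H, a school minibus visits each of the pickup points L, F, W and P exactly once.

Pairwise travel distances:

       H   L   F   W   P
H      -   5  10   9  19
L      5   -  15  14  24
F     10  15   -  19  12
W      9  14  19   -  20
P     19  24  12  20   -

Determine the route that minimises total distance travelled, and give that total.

Minimum total distance: 61.

H - L - F - W - P - H: 5+15+19+20+19 = 78
H - L - F - P - W - H: 5+15+12+20+9 = 61
H - L - W - F - P - H: 5+14+19+12+19 = 69
H - L - W - P - F - H: 5+14+20+12+10 = 61
H - L - P - F - W - H: 5+24+12+19+9 = 69
H - L - P - W - F - H: 5+24+20+19+10 = 78
H - F - L - W - P - H: 10+15+14+20+19 = 78
H - F - L - P - W - H: 10+15+24+20+9 = 78
H - F - W - L - P - H: 10+19+14+24+19 = 86
H - F - P - L - W - H: 10+12+24+14+9 = 69
H - W - L - F - P - H: 9+14+15+12+19 = 69
H - W - F - L - P - H: 9+19+15+24+19 = 86
The minimum is 61.
One optimal route: H → L → F → P → W → H (or its reverse).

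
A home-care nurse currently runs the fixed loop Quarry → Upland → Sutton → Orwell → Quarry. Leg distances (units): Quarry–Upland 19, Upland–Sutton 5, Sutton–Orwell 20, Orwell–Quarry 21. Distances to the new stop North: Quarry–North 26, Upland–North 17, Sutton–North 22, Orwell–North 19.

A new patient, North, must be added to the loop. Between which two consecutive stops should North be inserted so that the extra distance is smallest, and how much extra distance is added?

Minimum extra distance: 21, inserting North between Sutton and Orwell.

Insertion cost between consecutive stops i–j is d(i,North) + d(North,j) − d(i,j):
  between Quarry and Upland: 26 + 17 − 19 = 24
  between Upland and Sutton: 17 + 22 − 5 = 34
  between Sutton and Orwell: 22 + 19 − 20 = 21
  between Orwell and Quarry: 19 + 26 − 21 = 24
Cheapest insertion is between Sutton and Orwell, adding 21.
New total = 65 + 21 = 86.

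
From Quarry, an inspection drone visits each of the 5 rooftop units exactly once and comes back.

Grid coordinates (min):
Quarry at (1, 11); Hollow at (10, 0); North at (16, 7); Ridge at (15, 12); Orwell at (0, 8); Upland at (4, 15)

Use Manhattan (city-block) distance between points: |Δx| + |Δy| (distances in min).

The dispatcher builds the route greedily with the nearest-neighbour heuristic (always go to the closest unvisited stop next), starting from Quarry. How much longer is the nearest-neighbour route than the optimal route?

From Quarry: Orwell=4, Upland=7, Ridge=15, North=19, Hollow=20 → choose Orwell (4).
From Orwell: Upland=11, North=17, Hollow=18, Ridge=19 → choose Upland (11).
From Upland: Ridge=14, North=20, Hollow=21 → choose Ridge (14).
From Ridge: North=6, Hollow=17 → choose North (6).
From North: Hollow=13 → choose Hollow (13).
NN route Quarry → Orwell → Upland → Ridge → North → Hollow → Quarry costs 68.
Optimal: Quarry → Orwell → Hollow → North → Ridge → Upland → Quarry costs 62 (by enumerating all 60 distinct tours).
Excess = 68 − 62 = 6.

6 min longer than the optimal tour.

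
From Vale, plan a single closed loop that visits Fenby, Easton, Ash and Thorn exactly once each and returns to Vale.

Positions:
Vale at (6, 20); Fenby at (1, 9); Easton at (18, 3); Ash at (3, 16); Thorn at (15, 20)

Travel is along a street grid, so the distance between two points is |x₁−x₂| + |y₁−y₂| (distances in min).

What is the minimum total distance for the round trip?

With 4 stops there are 4!/2 = 12 distinct round trips (a route and its reverse cost the same).
Vale - Fenby - Easton - Ash - Thorn - Vale: 16+23+28+16+9 = 92
Vale - Fenby - Easton - Thorn - Ash - Vale: 16+23+20+16+7 = 82
Vale - Fenby - Ash - Easton - Thorn - Vale: 16+9+28+20+9 = 82
Vale - Fenby - Ash - Thorn - Easton - Vale: 16+9+16+20+29 = 90
Vale - Fenby - Thorn - Easton - Ash - Vale: 16+25+20+28+7 = 96
Vale - Fenby - Thorn - Ash - Easton - Vale: 16+25+16+28+29 = 114
Vale - Easton - Fenby - Ash - Thorn - Vale: 29+23+9+16+9 = 86
Vale - Easton - Fenby - Thorn - Ash - Vale: 29+23+25+16+7 = 100
Vale - Easton - Ash - Fenby - Thorn - Vale: 29+28+9+25+9 = 100
Vale - Easton - Thorn - Fenby - Ash - Vale: 29+20+25+9+7 = 90
Vale - Ash - Fenby - Easton - Thorn - Vale: 7+9+23+20+9 = 68
Vale - Ash - Easton - Fenby - Thorn - Vale: 7+28+23+25+9 = 92
The minimum is 68.
One optimal route: Vale → Ash → Fenby → Easton → Thorn → Vale (or its reverse).

Shortest round trip = 68 min.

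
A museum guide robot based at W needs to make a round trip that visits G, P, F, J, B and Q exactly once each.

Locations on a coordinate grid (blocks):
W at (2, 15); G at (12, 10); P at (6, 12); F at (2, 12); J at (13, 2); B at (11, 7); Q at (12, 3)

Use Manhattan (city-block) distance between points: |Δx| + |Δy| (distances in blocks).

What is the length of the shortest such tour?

Shortest round trip = 48 blocks.

There are 360 distinct closed tours to check (reversals are equivalent).
W→G→P→F→J→B→Q→W: 15+8+4+21+7+5+22 = 82
W→G→P→F→J→Q→B→W: 15+8+4+21+2+5+17 = 72
W→G→P→F→B→J→Q→W: 15+8+4+14+7+2+22 = 72
W→G→P→F→B→Q→J→W: 15+8+4+14+5+2+24 = 72
W→G→P→F→Q→J→B→W: 15+8+4+19+2+7+17 = 72
W→G→P→F→Q→B→J→W: 15+8+4+19+5+7+24 = 82
W→G→P→J→F→B→Q→W: 15+8+17+21+14+5+22 = 102
W→G→P→J→F→Q→B→W: 15+8+17+21+19+5+17 = 102
… (352 more)
W→G→J→Q→B→P→F→W: 15+9+2+5+10+4+3 = 48  ← best
The minimum is 48.
One optimal route: W → G → J → Q → B → P → F → W (or its reverse).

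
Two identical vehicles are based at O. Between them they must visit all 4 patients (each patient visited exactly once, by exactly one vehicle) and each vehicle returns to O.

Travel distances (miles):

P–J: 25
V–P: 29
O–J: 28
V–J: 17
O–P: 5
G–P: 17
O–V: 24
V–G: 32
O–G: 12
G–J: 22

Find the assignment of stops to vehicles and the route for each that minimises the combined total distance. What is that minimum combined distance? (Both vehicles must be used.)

85 miles — the smallest possible combined total.

Check every non-empty split of the stops between the two vehicles; for each half take its own optimal tour:
  {V} + {G, P, J}: 48 + 64 = 112
  {G} + {V, P, J}: 24 + 71 = 95
  {V, G} + {P, J}: 68 + 58 = 126
  {P} + {V, G, J}: 10 + 75 = 85
  {V, P} + {G, J}: 58 + 62 = 120
  {G, P} + {V, J}: 34 + 69 = 103
  … (7 splits in total)
Best: vehicle 1 O → P → O = 10; vehicle 2 O → V → J → G → O = 75; combined 85.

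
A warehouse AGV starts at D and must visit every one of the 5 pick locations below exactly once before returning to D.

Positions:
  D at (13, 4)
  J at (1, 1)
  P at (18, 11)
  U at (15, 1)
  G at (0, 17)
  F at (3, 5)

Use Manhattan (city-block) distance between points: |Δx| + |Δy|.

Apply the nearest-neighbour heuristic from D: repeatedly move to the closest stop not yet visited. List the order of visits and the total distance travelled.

D → [U:5 / F:11 / P:12 / J:15 / G:26] → U (5)
U → [P:13 / J:14 / F:16 / G:31] → P (13)
P → [F:21 / G:24 / J:27] → F (21)
F → [J:6 / G:15] → J (6)
J → [G:17] → G (17)
Return G→D: 26.
Total = 5 + 13 + 21 + 6 + 17 + 26 = 88.

Nearest-neighbour total = 88; route D → U → P → F → J → G → D.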